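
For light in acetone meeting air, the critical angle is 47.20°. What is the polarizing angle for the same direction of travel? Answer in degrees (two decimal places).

θ_B ≈ 36.27°

At the critical angle sin θ_c = n₂/n₁, giving n₂/n₁ = sin 47.20° = 0.7337.
Then tan θ_B = n₂/n₁ = 0.7337, so θ_B = arctan 0.7337 = 36.27°.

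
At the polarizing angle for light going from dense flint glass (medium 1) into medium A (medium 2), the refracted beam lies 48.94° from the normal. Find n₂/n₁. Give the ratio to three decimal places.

n₂/n₁ ≈ 0.871

θ_B + θ_t = 90°, so θ_B = 90° − 48.94° = 41.06°.
tan θ_B = n₂/n₁, so n₂/n₁ = tan 41.06° = 0.871.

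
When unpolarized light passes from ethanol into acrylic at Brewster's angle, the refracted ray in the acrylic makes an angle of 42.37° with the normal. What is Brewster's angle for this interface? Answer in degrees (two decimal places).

θ_B ≈ 47.63°

Since the reflected and refracted rays are at right angles at the polarizing angle, θ_B + θ_t = 90°.
So θ_B = 90° − θ_t = 90° − 42.37° = 47.63°.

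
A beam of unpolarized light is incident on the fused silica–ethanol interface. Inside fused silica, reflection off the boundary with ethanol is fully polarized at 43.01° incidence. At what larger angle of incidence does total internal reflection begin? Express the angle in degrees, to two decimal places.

θ_c ≈ 68.88°

From Brewster, n₂/n₁ = tan θ_B = tan 43.01° = 0.9328.
Then sin θ_c = n₂/n₁ = 0.9328, so θ_c = arcsin 0.9328 = 68.88°.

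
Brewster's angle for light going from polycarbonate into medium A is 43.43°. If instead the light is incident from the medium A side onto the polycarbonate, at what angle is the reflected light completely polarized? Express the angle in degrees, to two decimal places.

θ_B' ≈ 46.57°

Reversing the direction swaps n₁ and n₂, so tan θ_B' = 1/tan θ_B and θ_B' = 90° − θ_B.
Hence θ_B' = 90° − 43.43° = 46.57°.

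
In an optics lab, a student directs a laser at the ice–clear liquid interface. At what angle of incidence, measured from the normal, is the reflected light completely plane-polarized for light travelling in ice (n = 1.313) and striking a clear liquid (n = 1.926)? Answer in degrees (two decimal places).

The reflected p-component vanishes when tan θ_B = n₂/n₁.
Here n₂/n₁ = 1.926/1.313 = 1.4669, and Brewster's law gives tan θ_B = n₂/n₁. Taking the arctangent, θ_B = 55.72°.

θ_B ≈ 55.72°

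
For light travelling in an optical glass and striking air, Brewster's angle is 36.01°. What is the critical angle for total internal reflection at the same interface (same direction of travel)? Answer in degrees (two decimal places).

tan θ_B = n₂/n₁ = tan 36.01° = 0.7268.
Total internal reflection: sin θ_c = n₂/n₁ = 0.7268.
θ_c = arcsin(0.7268) = 46.62°.

θ_c ≈ 46.62°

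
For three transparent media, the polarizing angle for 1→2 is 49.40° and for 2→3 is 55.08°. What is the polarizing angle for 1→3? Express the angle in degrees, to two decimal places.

n₂/n₁ = tan 49.40° = 1.1667 and n₃/n₂ = tan 55.08° = 1.4324.
n₃/n₁ = 1.6712. Then tan θ_B(1→3) = n₃/n₁, so θ_B(1→3) = arctan(1.6712) = 59.11°.

θ_B ≈ 59.11°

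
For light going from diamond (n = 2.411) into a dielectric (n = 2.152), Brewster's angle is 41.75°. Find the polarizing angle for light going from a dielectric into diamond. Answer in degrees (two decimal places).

tan θ_B' = n₁/n₂ = 1/tan θ_B, so θ_B' = 90° − θ_B.
θ_B' = 90° − 41.75° = 48.25°.

θ_B' ≈ 48.25°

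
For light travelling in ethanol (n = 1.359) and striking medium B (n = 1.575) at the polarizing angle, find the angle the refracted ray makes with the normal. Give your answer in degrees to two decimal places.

θ_t ≈ 40.79°

θ_B = arctan(n₂/n₁) = arctan(1.575/1.359) = 49.21°.
The refracted ray is perpendicular to the reflected ray, so θ_t = 90° − θ_B = 40.79°.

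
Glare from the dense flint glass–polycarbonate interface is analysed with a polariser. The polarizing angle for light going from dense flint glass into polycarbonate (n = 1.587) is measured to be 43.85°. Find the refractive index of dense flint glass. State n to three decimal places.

At the polarizing angle, tan θ_B = n₂/n₁ with n₁ on the incident side (dense flint glass) and n₂ on the transmitted side (polycarbonate).
n₁ = n₂ / tan θ_B = 1.587 / tan 43.85° = 1.652.

n ≈ 1.652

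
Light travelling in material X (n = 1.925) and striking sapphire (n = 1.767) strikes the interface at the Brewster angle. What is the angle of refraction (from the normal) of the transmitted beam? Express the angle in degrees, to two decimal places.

First find Brewster's angle: tan θ_B = 1.767/1.925 = 0.9179, giving θ_B = 42.55°.
The refracted ray is perpendicular to the reflected ray, so θ_t = 90° − θ_B = 47.45°.

θ_t ≈ 47.45°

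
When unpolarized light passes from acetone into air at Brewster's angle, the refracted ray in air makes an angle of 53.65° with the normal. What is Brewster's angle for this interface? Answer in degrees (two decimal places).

At Brewster's angle the reflected and refracted rays are perpendicular, so θ_B + θ_t = 90°.
θ_B = 90° − 53.65° = 36.35°.

θ_B ≈ 36.35°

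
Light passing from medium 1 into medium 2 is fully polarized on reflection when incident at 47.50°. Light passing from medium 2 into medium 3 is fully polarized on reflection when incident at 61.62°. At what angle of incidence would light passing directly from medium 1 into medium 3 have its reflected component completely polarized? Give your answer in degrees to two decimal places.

θ_B ≈ 63.66°

tan θ_B(1→2) = n₂/n₁ = tan 47.50° = 1.0913.
tan θ_B(2→3) = n₃/n₂ = tan 61.62° = 1.8510.
Multiplying, n₃/n₁ = 1.0913 × 1.8510 = 2.0200, and θ_B(1→3) = arctan 2.0200 = 63.66°.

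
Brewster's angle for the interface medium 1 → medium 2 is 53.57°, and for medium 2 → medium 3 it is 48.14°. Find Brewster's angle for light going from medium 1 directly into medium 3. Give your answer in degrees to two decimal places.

tan θ_B(1→2) = n₂/n₁ = tan 53.57° = 1.3549.
tan θ_B(2→3) = n₃/n₂ = tan 48.14° = 1.1161.
Multiplying, n₃/n₁ = 1.3549 × 1.1161 = 1.5122, and θ_B(1→3) = arctan 1.5122 = 56.52°.

θ_B ≈ 56.52°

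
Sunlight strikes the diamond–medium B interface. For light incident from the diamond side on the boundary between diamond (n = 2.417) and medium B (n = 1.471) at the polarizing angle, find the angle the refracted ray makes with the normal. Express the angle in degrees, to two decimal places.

θ_t ≈ 58.68°

θ_B = arctan(n₂/n₁) = arctan(1.471/2.417) = 31.32°.
Since θ_B + θ_t = 90° at Brewster incidence, θ_t = 90° − 31.32° = 58.68°.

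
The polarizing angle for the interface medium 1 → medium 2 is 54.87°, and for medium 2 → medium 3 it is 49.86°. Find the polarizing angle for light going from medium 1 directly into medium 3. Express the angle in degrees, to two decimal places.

θ_B ≈ 59.32°

tan θ_B(1→2) = n₂/n₁ = tan 54.87° = 1.4213.
tan θ_B(2→3) = n₃/n₂ = tan 49.86° = 1.1859.
n₃/n₁ = 1.6854. Then tan θ_B(1→3) = n₃/n₁, so θ_B(1→3) = arctan(1.6854) = 59.32°.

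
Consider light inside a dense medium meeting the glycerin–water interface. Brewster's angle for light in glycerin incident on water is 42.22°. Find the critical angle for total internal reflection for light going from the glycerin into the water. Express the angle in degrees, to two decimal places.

θ_c ≈ 65.15°

n₂/n₁ = tan 42.22° = 0.9074; the critical angle satisfies sin θ_c = n₂/n₁.
θ_c = arcsin(0.9074) = 65.15°.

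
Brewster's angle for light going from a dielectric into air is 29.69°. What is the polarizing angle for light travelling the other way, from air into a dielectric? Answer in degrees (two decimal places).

θ_B' ≈ 60.31°

tan θ_B' = n₁/n₂ = 1/tan θ_B, so θ_B' = 90° − θ_B.
θ_B' = 90° − 29.69° = 60.31°.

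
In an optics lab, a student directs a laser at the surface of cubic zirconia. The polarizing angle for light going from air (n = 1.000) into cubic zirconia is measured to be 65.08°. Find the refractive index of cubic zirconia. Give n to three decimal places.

n ≈ 2.152

At the polarizing angle, tan θ_B = n₂/n₁ with n₁ on the incident side (air) and n₂ on the transmitted side (cubic zirconia).
n₂ = n₁ tan θ_B = 1.000 × tan 65.08° = 2.152.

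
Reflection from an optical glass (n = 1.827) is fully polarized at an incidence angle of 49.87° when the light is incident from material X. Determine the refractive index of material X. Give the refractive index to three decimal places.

n ≈ 1.540

Brewster's law: tan θ_B = n₂/n₁ (light incident in material X, refracted into an optical glass).
n₁ = n₂ / tan θ_B = 1.827 / tan 49.87° = 1.540.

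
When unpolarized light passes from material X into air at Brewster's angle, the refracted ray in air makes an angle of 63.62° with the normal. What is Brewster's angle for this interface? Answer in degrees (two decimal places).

θ_B ≈ 26.38°

At Brewster's angle the reflected and refracted rays are perpendicular, so θ_B + θ_t = 90°.
So θ_B = 90° − θ_t = 90° − 63.62° = 26.38°.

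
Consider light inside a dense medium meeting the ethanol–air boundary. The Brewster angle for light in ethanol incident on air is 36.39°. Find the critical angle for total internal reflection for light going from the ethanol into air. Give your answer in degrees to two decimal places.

θ_c ≈ 47.48°

tan θ_B = n₂/n₁ = tan 36.39° = 0.7370.
Total internal reflection: sin θ_c = n₂/n₁ = 0.7370.
θ_c = arcsin(0.7370) = 47.48°.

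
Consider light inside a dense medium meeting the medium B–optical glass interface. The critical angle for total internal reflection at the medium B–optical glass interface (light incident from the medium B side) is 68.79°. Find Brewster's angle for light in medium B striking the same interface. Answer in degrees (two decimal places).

θ_B ≈ 42.99°

n₂/n₁ = sin θ_c = sin 68.79° = 0.9323.
tan θ_B equals the same ratio, so θ_B = arctan(0.9323) = 42.99°.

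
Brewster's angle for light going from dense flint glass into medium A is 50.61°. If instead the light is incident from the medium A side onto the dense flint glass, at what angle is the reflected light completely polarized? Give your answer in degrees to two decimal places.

θ_B' ≈ 39.39°

Reversing the direction swaps n₁ and n₂, so tan θ_B' = 1/tan θ_B and θ_B' = 90° − θ_B.
Hence θ_B' = 90° − 50.61° = 39.39°.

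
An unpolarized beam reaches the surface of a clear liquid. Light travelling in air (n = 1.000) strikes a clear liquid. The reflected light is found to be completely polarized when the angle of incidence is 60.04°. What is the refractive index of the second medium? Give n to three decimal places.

Brewster's law: tan θ_B = n₂/n₁ (light incident in air, refracted into a clear liquid).
n₂ = n₁ tan θ_B = 1.000 × tan 60.04° = 1.735.

n ≈ 1.735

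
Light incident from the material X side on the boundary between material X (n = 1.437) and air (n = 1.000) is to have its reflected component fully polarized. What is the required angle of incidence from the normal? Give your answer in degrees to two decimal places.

The reflected p-component vanishes when tan θ_B = n₂/n₁.
Here n₂/n₁ = 1.000/1.437 = 0.6959, and Brewster's law gives tan θ_B = n₂/n₁. Taking the arctangent, θ_B = 34.83°.

θ_B ≈ 34.83°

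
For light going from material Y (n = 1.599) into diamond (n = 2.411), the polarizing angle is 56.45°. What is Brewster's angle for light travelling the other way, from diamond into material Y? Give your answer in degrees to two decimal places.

θ_B' ≈ 33.55°

Reversing the direction swaps n₁ and n₂, so tan θ_B' = 1/tan θ_B and θ_B' = 90° − θ_B.
Hence θ_B' = 90° − 56.45° = 33.55°.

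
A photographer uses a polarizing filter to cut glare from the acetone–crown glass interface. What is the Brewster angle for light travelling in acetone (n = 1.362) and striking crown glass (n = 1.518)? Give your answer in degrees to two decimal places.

At Brewster's angle the reflected and refracted rays are perpendicular, which with Snell's law gives tan θ_B = n₂/n₁.
Brewster's condition: tan θ_B = n₂/n₁ = 1.518/1.362 = 1.1145.
θ_B = arctan(1.1145) = 48.10°.

θ_B ≈ 48.10°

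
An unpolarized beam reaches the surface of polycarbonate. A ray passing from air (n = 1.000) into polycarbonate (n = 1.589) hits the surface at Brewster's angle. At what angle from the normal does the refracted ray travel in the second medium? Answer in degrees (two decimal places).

θ_B = arctan(n₂/n₁) = arctan(1.589/1.000) = 57.82°.
At Brewster's angle the reflected and refracted rays are perpendicular, so θ_t = 90° − θ_B = 90° − 57.82° = 32.18°.

θ_t ≈ 32.18°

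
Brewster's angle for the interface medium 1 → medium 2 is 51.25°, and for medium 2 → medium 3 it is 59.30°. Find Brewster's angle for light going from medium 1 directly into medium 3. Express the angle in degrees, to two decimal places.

n₂/n₁ = tan 51.25° = 1.2460 and n₃/n₂ = tan 59.30° = 1.6842.
n₃/n₁ = 2.0985. Then tan θ_B(1→3) = n₃/n₁, so θ_B(1→3) = arctan(2.0985) = 64.52°.

θ_B ≈ 64.52°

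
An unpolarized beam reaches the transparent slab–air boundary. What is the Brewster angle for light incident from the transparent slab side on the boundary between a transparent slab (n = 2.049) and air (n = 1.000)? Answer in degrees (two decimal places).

tan θ_B = n₂/n₁ = 1.000/2.049 = 0.4880.
θ_B = arctan(0.4880) = 26.01°.

θ_B ≈ 26.01°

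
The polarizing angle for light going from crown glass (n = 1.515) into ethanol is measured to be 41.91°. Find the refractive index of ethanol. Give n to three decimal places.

n ≈ 1.360

Full polarization of the reflected beam means tan θ_B = n₂/n₁, where n₁ is the incident medium (crown glass).
n₂ = n₁ tan θ_B = 1.515 × tan 41.91° = 1.360.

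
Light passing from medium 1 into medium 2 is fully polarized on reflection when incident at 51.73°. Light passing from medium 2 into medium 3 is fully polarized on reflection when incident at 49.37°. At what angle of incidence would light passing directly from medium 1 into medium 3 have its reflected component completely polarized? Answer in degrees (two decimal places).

θ_B ≈ 55.91°

Each Brewster angle gives a ratio: n₂/n₁ = tan 51.73° = 1.2676, n₃/n₂ = tan 49.37° = 1.1655.
n₃/n₁ = 1.4773. Then tan θ_B(1→3) = n₃/n₁, so θ_B(1→3) = arctan(1.4773) = 55.91°.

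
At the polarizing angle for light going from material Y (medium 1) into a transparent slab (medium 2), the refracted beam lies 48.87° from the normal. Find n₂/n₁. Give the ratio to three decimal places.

n₂/n₁ ≈ 0.873

θ_B + θ_t = 90°, so θ_B = 90° − 48.87° = 41.13°.
tan θ_B = n₂/n₁, so n₂/n₁ = tan 41.13° = 0.873.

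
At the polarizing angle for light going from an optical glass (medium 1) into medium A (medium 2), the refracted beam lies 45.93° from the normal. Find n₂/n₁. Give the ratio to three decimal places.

θ_B + θ_t = 90°, so θ_B = 90° − 45.93° = 44.07°.
tan θ_B = n₂/n₁, so n₂/n₁ = tan 44.07° = 0.968.

n₂/n₁ ≈ 0.968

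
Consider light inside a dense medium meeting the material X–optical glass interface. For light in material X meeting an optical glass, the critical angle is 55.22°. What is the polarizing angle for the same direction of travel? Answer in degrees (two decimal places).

At the critical angle sin θ_c = n₂/n₁, giving n₂/n₁ = sin 55.22° = 0.8213.
Then tan θ_B = n₂/n₁ = 0.8213, so θ_B = arctan 0.8213 = 39.40°.

θ_B ≈ 39.40°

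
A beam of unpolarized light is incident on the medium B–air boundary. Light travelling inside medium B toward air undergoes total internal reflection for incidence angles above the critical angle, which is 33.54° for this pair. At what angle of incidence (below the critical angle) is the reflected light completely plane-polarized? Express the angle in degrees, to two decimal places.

θ_B ≈ 28.92°

At the critical angle sin θ_c = n₂/n₁, giving n₂/n₁ = sin 33.54° = 0.5525.
Then tan θ_B = n₂/n₁ = 0.5525, so θ_B = arctan 0.5525 = 28.92°.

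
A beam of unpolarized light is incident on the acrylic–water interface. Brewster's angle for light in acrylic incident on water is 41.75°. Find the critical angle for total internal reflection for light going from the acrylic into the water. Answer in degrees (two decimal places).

θ_c ≈ 63.19°

tan θ_B = n₂/n₁ = tan 41.75° = 0.8925.
Total internal reflection: sin θ_c = n₂/n₁ = 0.8925.
θ_c = arcsin(0.8925) = 63.19°.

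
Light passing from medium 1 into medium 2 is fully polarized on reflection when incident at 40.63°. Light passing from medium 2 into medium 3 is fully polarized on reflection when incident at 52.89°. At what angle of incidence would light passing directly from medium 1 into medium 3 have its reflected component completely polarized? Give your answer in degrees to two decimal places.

tan θ_B(1→2) = n₂/n₁ = tan 40.63° = 0.8580.
tan θ_B(2→3) = n₃/n₂ = tan 52.89° = 1.3218.
Multiplying, n₃/n₁ = 0.8580 × 1.3218 = 1.1341, and θ_B(1→3) = arctan 1.1341 = 48.60°.

θ_B ≈ 48.60°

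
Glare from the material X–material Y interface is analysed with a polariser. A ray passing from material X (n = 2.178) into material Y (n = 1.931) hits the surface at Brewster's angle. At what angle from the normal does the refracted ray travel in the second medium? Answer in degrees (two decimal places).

tan θ_B = n₂/n₁ = 1.931/2.178 = 0.8866, so θ_B = 41.56°.
Since θ_B + θ_t = 90° at Brewster incidence, θ_t = 90° − 41.56° = 48.44°.

θ_t ≈ 48.44°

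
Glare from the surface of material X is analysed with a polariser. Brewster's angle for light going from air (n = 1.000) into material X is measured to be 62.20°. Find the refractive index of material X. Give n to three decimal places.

n ≈ 1.897

Brewster's law: tan θ_B = n₂/n₁ (light incident in air, refracted into material X).
n₂ = n₁ tan θ_B = 1.000 × tan 62.20° = 1.897.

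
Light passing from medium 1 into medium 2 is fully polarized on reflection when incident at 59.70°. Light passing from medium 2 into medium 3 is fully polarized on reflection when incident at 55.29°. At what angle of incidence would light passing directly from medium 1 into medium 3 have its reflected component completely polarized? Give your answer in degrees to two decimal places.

θ_B ≈ 67.96°

tan θ_B(1→2) = n₂/n₁ = tan 59.70° = 1.7113.
tan θ_B(2→3) = n₃/n₂ = tan 55.29° = 1.4436.
So n₃/n₁ = (n₂/n₁)(n₃/n₂) = 1.7113 × 1.4436 = 2.4705.
θ_B(1→3) = arctan(2.4705) = 67.96°.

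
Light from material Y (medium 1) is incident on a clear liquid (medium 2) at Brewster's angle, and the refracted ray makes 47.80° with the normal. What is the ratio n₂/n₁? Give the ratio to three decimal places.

θ_B + θ_t = 90°, so θ_B = 90° − 47.80° = 42.20°.
tan θ_B = n₂/n₁, so n₂/n₁ = tan 42.20° = 0.907.

n₂/n₁ ≈ 0.907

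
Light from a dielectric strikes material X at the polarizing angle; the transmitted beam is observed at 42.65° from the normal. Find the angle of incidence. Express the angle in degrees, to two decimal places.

At Brewster's angle the reflected and refracted rays are perpendicular, so θ_B + θ_t = 90°.
So θ_B = 90° − θ_t = 90° − 42.65° = 47.35°.

θ_B ≈ 47.35°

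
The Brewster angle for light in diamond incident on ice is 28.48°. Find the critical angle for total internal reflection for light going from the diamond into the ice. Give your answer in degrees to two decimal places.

tan θ_B = n₂/n₁ = tan 28.48° = 0.5425.
Total internal reflection: sin θ_c = n₂/n₁ = 0.5425.
θ_c = arcsin(0.5425) = 32.85°.

θ_c ≈ 32.85°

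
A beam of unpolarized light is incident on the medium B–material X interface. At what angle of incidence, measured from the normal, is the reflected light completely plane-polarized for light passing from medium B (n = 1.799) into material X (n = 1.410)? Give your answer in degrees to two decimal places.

At Brewster's angle the reflected and refracted rays are perpendicular, which with Snell's law gives tan θ_B = n₂/n₁.
Here n₂/n₁ = 1.410/1.799 = 0.7838, and Brewster's law gives tan θ_B = n₂/n₁. Taking the arctangent, θ_B = 38.09°.

θ_B ≈ 38.09°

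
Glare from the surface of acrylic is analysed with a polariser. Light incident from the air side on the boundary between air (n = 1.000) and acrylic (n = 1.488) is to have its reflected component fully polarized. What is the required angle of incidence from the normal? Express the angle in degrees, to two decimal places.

Here n₂/n₁ = 1.488/1.000 = 1.4880, and Brewster's law gives tan θ_B = n₂/n₁.
θ_B = arctan(1.4880) = 56.10°.

θ_B ≈ 56.10°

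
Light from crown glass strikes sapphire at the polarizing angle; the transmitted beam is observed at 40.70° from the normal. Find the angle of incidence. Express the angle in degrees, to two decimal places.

θ_B ≈ 49.30°

Brewster's condition makes the reflected and refracted beams perpendicular: θ_B + θ_t = 90°.
So θ_B = 90° − θ_t = 90° − 40.70° = 49.30°.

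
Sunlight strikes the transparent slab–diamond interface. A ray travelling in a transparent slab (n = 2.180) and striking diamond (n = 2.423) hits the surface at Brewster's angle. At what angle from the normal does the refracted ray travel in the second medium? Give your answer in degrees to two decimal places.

tan θ_B = n₂/n₁ = 2.423/2.180 = 1.1115, so θ_B = 48.02°.
Since θ_B + θ_t = 90° at Brewster incidence, θ_t = 90° − 48.02° = 41.98°.

θ_t ≈ 41.98°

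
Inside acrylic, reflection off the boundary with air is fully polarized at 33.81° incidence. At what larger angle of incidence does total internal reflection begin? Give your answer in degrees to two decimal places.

θ_c ≈ 42.04°

n₂/n₁ = tan 33.81° = 0.6697; the critical angle satisfies sin θ_c = n₂/n₁.
θ_c = arcsin(0.6697) = 42.04°.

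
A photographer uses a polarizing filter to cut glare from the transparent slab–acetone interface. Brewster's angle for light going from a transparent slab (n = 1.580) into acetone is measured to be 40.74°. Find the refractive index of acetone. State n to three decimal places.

n ≈ 1.361

At Brewster's angle, tan θ_B = n₂/n₁ with n₁ on the incident side (a transparent slab) and n₂ on the transmitted side (acetone).
n₂ = n₁ tan θ_B = 1.580 × tan 40.74° = 1.361.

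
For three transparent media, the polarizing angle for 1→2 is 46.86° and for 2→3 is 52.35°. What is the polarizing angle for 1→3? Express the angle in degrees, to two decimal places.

θ_B ≈ 54.13°

n₂/n₁ = tan 46.86° = 1.0671 and n₃/n₂ = tan 52.35° = 1.2962.
n₃/n₁ = 1.3832. Then tan θ_B(1→3) = n₃/n₁, so θ_B(1→3) = arctan(1.3832) = 54.13°.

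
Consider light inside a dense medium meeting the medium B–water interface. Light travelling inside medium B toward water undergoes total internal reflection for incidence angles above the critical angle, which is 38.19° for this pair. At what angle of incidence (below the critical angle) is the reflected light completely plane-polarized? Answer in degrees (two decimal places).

θ_B ≈ 31.73°

At the critical angle sin θ_c = n₂/n₁, giving n₂/n₁ = sin 38.19° = 0.6183.
Then tan θ_B = n₂/n₁ = 0.6183, so θ_B = arctan 0.6183 = 31.73°.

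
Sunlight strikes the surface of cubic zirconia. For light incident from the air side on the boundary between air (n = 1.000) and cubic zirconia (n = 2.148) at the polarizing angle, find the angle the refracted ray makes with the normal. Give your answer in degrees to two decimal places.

First find Brewster's angle: tan θ_B = 2.148/1.000 = 2.1480, giving θ_B = 65.04°.
Since θ_B + θ_t = 90° at Brewster incidence, θ_t = 90° − 65.04° = 24.96°.

θ_t ≈ 24.96°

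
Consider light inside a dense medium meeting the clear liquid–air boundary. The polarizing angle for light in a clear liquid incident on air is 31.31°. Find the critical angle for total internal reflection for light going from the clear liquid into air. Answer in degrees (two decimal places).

θ_c ≈ 37.46°

n₂/n₁ = tan 31.31° = 0.6082; the critical angle satisfies sin θ_c = n₂/n₁.
θ_c = arcsin(0.6082) = 37.46°.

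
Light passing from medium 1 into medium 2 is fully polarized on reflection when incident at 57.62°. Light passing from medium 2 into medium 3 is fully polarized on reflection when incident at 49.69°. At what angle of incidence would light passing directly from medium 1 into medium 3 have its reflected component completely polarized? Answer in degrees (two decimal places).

n₂/n₁ = tan 57.62° = 1.5770 and n₃/n₂ = tan 49.69° = 1.1787.
So n₃/n₁ = (n₂/n₁)(n₃/n₂) = 1.5770 × 1.1787 = 1.8588.
θ_B(1→3) = arctan(1.8588) = 61.72°.

θ_B ≈ 61.72°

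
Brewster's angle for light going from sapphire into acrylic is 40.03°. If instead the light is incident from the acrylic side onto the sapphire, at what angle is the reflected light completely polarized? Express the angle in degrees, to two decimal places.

θ_B' ≈ 49.97°

Reversing the direction swaps n₁ and n₂, so tan θ_B' = 1/tan θ_B and θ_B' = 90° − θ_B.
Hence θ_B' = 90° − 40.03° = 49.97°.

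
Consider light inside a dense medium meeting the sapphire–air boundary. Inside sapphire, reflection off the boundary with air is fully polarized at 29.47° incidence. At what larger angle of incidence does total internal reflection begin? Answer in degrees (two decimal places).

tan θ_B = n₂/n₁ = tan 29.47° = 0.5651.
Total internal reflection: sin θ_c = n₂/n₁ = 0.5651.
θ_c = arcsin(0.5651) = 34.41°.

θ_c ≈ 34.41°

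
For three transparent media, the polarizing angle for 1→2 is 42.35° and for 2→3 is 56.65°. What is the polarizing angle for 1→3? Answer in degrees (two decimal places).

Each Brewster angle gives a ratio: n₂/n₁ = tan 42.35° = 0.9115, n₃/n₂ = tan 56.65° = 1.5195.
So n₃/n₁ = (n₂/n₁)(n₃/n₂) = 0.9115 × 1.5195 = 1.3850.
θ_B(1→3) = arctan(1.3850) = 54.17°.

θ_B ≈ 54.17°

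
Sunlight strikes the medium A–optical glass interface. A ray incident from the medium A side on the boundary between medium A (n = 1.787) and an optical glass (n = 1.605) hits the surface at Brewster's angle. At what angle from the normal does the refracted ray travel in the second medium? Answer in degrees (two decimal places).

First find Brewster's angle: tan θ_B = 1.605/1.787 = 0.8982, giving θ_B = 41.93°.
The refracted ray is perpendicular to the reflected ray, so θ_t = 90° − θ_B = 48.07°.

θ_t ≈ 48.07°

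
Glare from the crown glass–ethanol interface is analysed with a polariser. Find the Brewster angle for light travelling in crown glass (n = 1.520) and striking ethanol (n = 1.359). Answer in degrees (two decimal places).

θ_B ≈ 41.80°

At Brewster's angle the reflected and refracted rays are perpendicular, which with Snell's law gives tan θ_B = n₂/n₁.
Brewster's condition: tan θ_B = n₂/n₁ = 1.359/1.520 = 0.8941.
So θ_B = arctan 0.8941 = 41.80°.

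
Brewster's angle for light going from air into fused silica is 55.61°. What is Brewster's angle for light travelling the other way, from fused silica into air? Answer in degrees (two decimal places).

θ_B' ≈ 34.39°

Reversing the direction swaps n₁ and n₂, so tan θ_B' = 1/tan θ_B and θ_B' = 90° − θ_B.
Hence θ_B' = 90° − 55.61° = 34.39°.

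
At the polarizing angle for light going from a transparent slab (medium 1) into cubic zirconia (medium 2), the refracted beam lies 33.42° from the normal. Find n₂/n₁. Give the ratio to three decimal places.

θ_B + θ_t = 90°, so θ_B = 90° − 33.42° = 56.58°.
Then n₂/n₁ = tan θ_B = tan 56.58° = 1.515.

n₂/n₁ ≈ 1.515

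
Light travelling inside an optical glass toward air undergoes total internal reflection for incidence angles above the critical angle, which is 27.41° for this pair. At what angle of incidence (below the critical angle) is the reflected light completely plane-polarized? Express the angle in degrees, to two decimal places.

θ_B ≈ 24.72°

At the critical angle sin θ_c = n₂/n₁, giving n₂/n₁ = sin 27.41° = 0.4604.
Then tan θ_B = n₂/n₁ = 0.4604, so θ_B = arctan 0.4604 = 24.72°.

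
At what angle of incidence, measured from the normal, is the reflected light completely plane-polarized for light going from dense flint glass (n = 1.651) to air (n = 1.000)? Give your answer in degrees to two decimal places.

θ_B ≈ 31.20°

The reflected p-component vanishes when tan θ_B = n₂/n₁.
Here n₂/n₁ = 1.000/1.651 = 0.6057, and Brewster's law gives tan θ_B = n₂/n₁. Taking the arctangent, θ_B = 31.20°.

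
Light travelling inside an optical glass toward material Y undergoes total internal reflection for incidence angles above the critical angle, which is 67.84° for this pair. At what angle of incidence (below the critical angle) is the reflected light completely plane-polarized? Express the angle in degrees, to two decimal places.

θ_B ≈ 42.80°

n₂/n₁ = sin θ_c = sin 67.84° = 0.9261.
tan θ_B equals the same ratio, so θ_B = arctan(0.9261) = 42.80°.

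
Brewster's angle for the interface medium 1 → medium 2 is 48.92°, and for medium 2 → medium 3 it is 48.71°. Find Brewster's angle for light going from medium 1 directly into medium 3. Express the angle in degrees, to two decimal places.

tan θ_B(1→2) = n₂/n₁ = tan 48.92° = 1.1471.
tan θ_B(2→3) = n₃/n₂ = tan 48.71° = 1.1387.
So n₃/n₁ = (n₂/n₁)(n₃/n₂) = 1.1471 × 1.1387 = 1.3062.
θ_B(1→3) = arctan(1.3062) = 52.56°.

θ_B ≈ 52.56°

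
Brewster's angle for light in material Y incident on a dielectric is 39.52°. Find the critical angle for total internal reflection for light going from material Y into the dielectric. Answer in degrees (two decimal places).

n₂/n₁ = tan 39.52° = 0.8249; the critical angle satisfies sin θ_c = n₂/n₁.
θ_c = arcsin(0.8249) = 55.58°.

θ_c ≈ 55.58°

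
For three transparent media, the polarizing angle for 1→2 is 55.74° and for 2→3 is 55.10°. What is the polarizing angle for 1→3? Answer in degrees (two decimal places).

n₂/n₁ = tan 55.74° = 1.4681 and n₃/n₂ = tan 55.10° = 1.4335.
n₃/n₁ = 2.1045. Then tan θ_B(1→3) = n₃/n₁, so θ_B(1→3) = arctan(2.1045) = 64.58°.

θ_B ≈ 64.58°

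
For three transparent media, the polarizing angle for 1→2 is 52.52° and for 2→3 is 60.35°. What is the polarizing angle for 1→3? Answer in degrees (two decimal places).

θ_B ≈ 66.42°

tan θ_B(1→2) = n₂/n₁ = tan 52.52° = 1.3042.
tan θ_B(2→3) = n₃/n₂ = tan 60.35° = 1.7567.
So n₃/n₁ = (n₂/n₁)(n₃/n₂) = 1.3042 × 1.7567 = 2.2911.
θ_B(1→3) = arctan(2.2911) = 66.42°.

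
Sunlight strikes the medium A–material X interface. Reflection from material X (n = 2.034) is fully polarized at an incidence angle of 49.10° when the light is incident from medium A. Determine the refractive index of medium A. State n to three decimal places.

n ≈ 1.762

Brewster's law: tan θ_B = n₂/n₁ (light incident in medium A, refracted into material X).
n₁ = n₂ / tan θ_B = 2.034 / tan 49.10° = 1.762.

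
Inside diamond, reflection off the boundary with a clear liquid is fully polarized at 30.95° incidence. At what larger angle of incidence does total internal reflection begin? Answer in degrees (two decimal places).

θ_c ≈ 36.85°

From Brewster, n₂/n₁ = tan θ_B = tan 30.95° = 0.5997.
Then sin θ_c = n₂/n₁ = 0.5997, so θ_c = arcsin 0.5997 = 36.85°.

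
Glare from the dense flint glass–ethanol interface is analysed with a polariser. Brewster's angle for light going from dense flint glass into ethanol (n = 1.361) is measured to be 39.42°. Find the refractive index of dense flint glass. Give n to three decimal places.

n ≈ 1.656

At Brewster's angle, tan θ_B = n₂/n₁ with n₁ on the incident side (dense flint glass) and n₂ on the transmitted side (ethanol).
n₁ = n₂ / tan θ_B = 1.361 / tan 39.42° = 1.656.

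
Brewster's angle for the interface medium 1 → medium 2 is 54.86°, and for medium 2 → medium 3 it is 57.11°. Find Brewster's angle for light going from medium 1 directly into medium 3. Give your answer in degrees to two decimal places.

θ_B ≈ 65.53°

Each Brewster angle gives a ratio: n₂/n₁ = tan 54.86° = 1.4207, n₃/n₂ = tan 57.11° = 1.5464.
So n₃/n₁ = (n₂/n₁)(n₃/n₂) = 1.4207 × 1.5464 = 2.1970.
θ_B(1→3) = arctan(2.1970) = 65.53°.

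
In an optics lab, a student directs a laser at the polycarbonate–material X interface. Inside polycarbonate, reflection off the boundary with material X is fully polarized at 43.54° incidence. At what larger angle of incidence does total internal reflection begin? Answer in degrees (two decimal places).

tan θ_B = n₂/n₁ = tan 43.54° = 0.9503.
Total internal reflection: sin θ_c = n₂/n₁ = 0.9503.
θ_c = arcsin(0.9503) = 71.86°.

θ_c ≈ 71.86°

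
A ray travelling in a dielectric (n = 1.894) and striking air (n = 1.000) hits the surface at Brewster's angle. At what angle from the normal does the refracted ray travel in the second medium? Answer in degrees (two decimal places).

θ_B = arctan(n₂/n₁) = arctan(1.000/1.894) = 27.83°.
Since θ_B + θ_t = 90° at Brewster incidence, θ_t = 90° − 27.83° = 62.17°.

θ_t ≈ 62.17°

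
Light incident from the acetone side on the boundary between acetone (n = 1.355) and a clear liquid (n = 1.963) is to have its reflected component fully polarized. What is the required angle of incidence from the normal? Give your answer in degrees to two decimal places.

Here n₂/n₁ = 1.963/1.355 = 1.4487, and Brewster's law gives tan θ_B = n₂/n₁. Taking the arctangent, θ_B = 55.38°.

θ_B ≈ 55.38°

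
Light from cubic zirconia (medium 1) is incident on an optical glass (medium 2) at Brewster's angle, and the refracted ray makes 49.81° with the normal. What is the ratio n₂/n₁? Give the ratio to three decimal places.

At Brewster incidence θ_B = 90° − θ_t = 90° − 49.81° = 40.19°.
tan θ_B = n₂/n₁, so n₂/n₁ = tan 40.19° = 0.845.

n₂/n₁ ≈ 0.845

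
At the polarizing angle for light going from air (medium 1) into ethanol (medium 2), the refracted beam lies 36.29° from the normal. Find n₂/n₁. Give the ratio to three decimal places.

θ_B + θ_t = 90°, so θ_B = 90° − 36.29° = 53.71°.
tan θ_B = n₂/n₁, so n₂/n₁ = tan 53.71° = 1.362.

n₂/n₁ ≈ 1.362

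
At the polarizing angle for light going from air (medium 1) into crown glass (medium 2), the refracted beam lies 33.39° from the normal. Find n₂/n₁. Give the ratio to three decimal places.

θ_B + θ_t = 90°, so θ_B = 90° − 33.39° = 56.61°.
tan θ_B = n₂/n₁, so n₂/n₁ = tan 56.61° = 1.517.

n₂/n₁ ≈ 1.517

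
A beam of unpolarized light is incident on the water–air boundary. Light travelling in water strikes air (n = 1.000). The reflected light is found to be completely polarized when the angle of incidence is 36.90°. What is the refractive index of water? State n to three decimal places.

n ≈ 1.332

Brewster's law: tan θ_B = n₂/n₁ (light incident in water, refracted into air).
n₁ = n₂ / tan θ_B = 1.000 / tan 36.90° = 1.332.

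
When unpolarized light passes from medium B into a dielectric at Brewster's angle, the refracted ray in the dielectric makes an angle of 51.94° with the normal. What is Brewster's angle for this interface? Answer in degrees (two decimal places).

Since the reflected and refracted rays are at right angles at the polarizing angle, θ_B + θ_t = 90°.
θ_B = 90° − 51.94° = 38.06°.

θ_B ≈ 38.06°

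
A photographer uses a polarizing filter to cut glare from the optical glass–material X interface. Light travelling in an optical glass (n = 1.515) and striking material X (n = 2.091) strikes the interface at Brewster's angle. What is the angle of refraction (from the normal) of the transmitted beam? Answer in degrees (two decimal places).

First find Brewster's angle: tan θ_B = 2.091/1.515 = 1.3802, giving θ_B = 54.08°.
The refracted ray is perpendicular to the reflected ray, so θ_t = 90° − θ_B = 35.92°.

θ_t ≈ 35.92°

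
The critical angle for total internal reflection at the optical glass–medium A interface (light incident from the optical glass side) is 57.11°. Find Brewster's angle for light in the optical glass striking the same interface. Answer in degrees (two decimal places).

θ_B ≈ 40.02°

sin θ_c = n₂/n₁, so n₂/n₁ = sin 57.11° = 0.8397.
Brewster: tan θ_B = n₂/n₁ = 0.8397.
θ_B = arctan(0.8397) = 40.02°.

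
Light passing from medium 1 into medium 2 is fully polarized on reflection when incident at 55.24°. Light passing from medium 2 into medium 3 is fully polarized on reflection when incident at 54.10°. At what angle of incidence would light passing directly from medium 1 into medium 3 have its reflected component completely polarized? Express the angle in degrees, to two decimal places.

Each Brewster angle gives a ratio: n₂/n₁ = tan 55.24° = 1.4410, n₃/n₂ = tan 54.10° = 1.3814.
n₃/n₁ = 1.9906. Then tan θ_B(1→3) = n₃/n₁, so θ_B(1→3) = arctan(1.9906) = 63.33°.

θ_B ≈ 63.33°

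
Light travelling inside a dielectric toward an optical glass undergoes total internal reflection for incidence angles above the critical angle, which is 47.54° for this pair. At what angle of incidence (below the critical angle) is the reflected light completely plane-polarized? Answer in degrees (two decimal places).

θ_B ≈ 36.42°

n₂/n₁ = sin θ_c = sin 47.54° = 0.7377.
tan θ_B equals the same ratio, so θ_B = arctan(0.7377) = 36.42°.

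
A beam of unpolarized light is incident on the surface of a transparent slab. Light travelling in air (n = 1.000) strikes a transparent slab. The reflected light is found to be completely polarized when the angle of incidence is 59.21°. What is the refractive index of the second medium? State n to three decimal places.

At the polarizing angle, tan θ_B = n₂/n₁ with n₁ on the incident side (air) and n₂ on the transmitted side (a transparent slab).
n₂ = n₁ tan θ_B = 1.000 × tan 59.21° = 1.678.

n ≈ 1.678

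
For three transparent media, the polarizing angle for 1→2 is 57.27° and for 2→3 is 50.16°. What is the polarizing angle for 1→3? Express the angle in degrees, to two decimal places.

θ_B ≈ 61.80°

tan θ_B(1→2) = n₂/n₁ = tan 57.27° = 1.5559.
tan θ_B(2→3) = n₃/n₂ = tan 50.16° = 1.1985.
Multiplying, n₃/n₁ = 1.5559 × 1.1985 = 1.8648, and θ_B(1→3) = arctan 1.8648 = 61.80°.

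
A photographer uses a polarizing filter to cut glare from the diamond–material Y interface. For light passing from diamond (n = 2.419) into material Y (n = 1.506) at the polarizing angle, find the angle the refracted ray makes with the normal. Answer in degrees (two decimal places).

θ_B = arctan(n₂/n₁) = arctan(1.506/2.419) = 31.91°.
Since θ_B + θ_t = 90° at Brewster incidence, θ_t = 90° − 31.91° = 58.09°.

θ_t ≈ 58.09°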